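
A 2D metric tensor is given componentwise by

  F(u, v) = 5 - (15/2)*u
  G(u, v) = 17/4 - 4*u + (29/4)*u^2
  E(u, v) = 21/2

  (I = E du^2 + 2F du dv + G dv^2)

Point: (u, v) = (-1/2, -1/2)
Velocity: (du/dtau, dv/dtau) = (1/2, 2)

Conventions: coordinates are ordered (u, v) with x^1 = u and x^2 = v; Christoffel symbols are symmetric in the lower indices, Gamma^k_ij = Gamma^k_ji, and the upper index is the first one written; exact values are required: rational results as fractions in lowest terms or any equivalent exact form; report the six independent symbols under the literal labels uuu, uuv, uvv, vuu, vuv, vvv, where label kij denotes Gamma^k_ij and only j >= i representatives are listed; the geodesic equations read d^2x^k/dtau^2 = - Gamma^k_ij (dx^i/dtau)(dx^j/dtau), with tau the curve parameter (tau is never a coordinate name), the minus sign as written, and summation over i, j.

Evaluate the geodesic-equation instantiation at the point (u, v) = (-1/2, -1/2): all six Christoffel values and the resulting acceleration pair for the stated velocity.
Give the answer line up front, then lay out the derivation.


Answer: Gamma_uuu = 300/37, Gamma_uuv = 225/37, Gamma_uvv = 5805/1036, Gamma_vuu = -360/37, Gamma_vuv = -270/37, Gamma_vvv = -225/37; accelerations (d^2u/dtau^2, d^2v/dtau^2) = (-9480/259, 1530/37)

E = 21/2, F = 35/4, G = 129/16 at the point
E_u = 0, E_v = 0, F_u = -15/2, F_v = 0, G_u = -45/4, G_v = 0
EG - F^2 = 259/32;  g^inv = (32/259) * [[129/16, -35/4], [-35/4, 21/2]]
first-kind symbols [ij,l] = (1/2)(d_i g_jl + d_j g_il - d_l g_ij): [uu,u] = E_u/2 = 0, [uu,v] = F_u - E_v/2 = -15/2, [uv,u] = E_v/2 = 0, [uv,v] = G_u/2 = -45/8, [vv,u] = F_v - G_u/2 = 45/8, [vv,v] = G_v/2 = 0
Gamma^u_ij = (G*[ij,u] - F*[ij,v])/(EG - F^2), Gamma^v_ij = (E*[ij,v] - F*[ij,u])/(EG - F^2)
Gamma_uuu = 300/37, Gamma_uuv = 225/37, Gamma_uvv = 5805/1036, Gamma_vuu = -360/37, Gamma_vuv = -270/37, Gamma_vvv = -225/37
d^2u/dtau^2 = -(Gamma_uuu*(1/2)^2 + 2*Gamma_uuv*(1/2)*(2) + Gamma_uvv*(2)^2) = -9480/259
d^2v/dtau^2 = -(Gamma_vuu*(1/2)^2 + 2*Gamma_vuv*(1/2)*(2) + Gamma_vvv*(2)^2) = 1530/37


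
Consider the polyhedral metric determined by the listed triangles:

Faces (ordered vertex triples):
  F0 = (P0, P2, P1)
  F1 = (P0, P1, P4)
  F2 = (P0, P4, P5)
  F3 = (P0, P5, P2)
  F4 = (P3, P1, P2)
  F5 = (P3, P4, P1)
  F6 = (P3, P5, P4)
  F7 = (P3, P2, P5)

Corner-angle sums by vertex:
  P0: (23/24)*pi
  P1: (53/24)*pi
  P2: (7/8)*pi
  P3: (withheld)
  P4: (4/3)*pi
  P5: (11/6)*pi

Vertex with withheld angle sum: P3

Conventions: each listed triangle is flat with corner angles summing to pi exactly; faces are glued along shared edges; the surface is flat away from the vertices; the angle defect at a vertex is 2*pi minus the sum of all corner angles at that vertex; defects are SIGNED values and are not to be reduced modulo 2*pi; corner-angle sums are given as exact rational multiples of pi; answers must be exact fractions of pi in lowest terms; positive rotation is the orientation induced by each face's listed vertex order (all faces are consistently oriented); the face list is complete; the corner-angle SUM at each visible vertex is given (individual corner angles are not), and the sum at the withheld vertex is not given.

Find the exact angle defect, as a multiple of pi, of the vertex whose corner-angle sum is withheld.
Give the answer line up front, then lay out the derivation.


Answer: defect(P3) = (29/24)*pi

V = 6, E = 12, F = 8; chi = V - E + F = 2
Gauss-Bonnet: total defect = 2*pi*chi = 4*pi; visible defects sum to (67/24)*pi


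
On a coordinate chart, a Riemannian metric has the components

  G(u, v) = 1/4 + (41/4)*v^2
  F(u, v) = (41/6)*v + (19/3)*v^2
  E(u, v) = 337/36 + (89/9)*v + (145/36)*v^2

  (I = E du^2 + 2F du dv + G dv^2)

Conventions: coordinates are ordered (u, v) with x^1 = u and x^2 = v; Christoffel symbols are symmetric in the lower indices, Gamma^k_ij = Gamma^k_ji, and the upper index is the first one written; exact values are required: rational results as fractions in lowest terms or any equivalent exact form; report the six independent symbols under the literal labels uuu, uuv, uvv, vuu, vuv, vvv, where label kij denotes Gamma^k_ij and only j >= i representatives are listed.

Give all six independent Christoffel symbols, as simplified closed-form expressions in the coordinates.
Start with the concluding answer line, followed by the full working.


Answer: Gamma_uuu = (11020*v^3 + 25418*v^2 + 14596*v)/(507*v^4 + 6396*v^3 + 21714*v^2 + 1068*v + 1011), Gamma_uuv = (5945*v^3 + 7298*v^2 + 145*v + 178)/(169*v^4 + 2132*v^3 + 7238*v^2 + 356*v + 337), Gamma_uvv = (9348*v^3 + 456*v + 246)/(169*v^4 + 2132*v^3 + 7238*v^2 + 356*v + 337), Gamma_vuu = (-21025*v^3 - 77430*v^2 - 112233*v - 59986)/(1521*v^4 + 19188*v^3 + 65142*v^2 + 3204*v + 3033), Gamma_vuv = (-11020*v^3 - 25418*v^2 - 14596*v)/(507*v^4 + 6396*v^3 + 21714*v^2 + 1068*v + 1011), Gamma_vvv = (-5607*v^3 - 4100*v^2 + 7093*v)/(169*v^4 + 2132*v^3 + 7238*v^2 + 356*v + 337)

E = 337/36 + (89/9)*v + (145/36)*v^2; F = (41/6)*v + (19/3)*v^2; G = 1/4 + (41/4)*v^2
Gamma^k_ij = (1/2) g^{kl} (d_i g_jl + d_j g_il - d_l g_ij), with g^inv = (1/(EG-F^2)) [[G, -F], [-F, E]]
first partials: E_u = 0, E_v = 89/9 + (145/18)*v, F_u = 0, F_v = 41/6 + (38/3)*v, G_u = 0, G_v = (41/2)*v
D = EG - F^2 = 337/144 + (89/36)*v + (3619/72)*v^2 + (533/36)*v^3 + (169/144)*v^4
expanded: Gamma^u_uu = (G E_u - 2F F_u + F E_v)/(2D), Gamma^u_uv = (G E_v - F G_u)/(2D), Gamma^u_vv = (2G F_v - G G_u - F G_v)/(2D), Gamma^v_uu = (2E F_u - E E_v - F E_u)/(2D), Gamma^v_uv = (E G_u - F E_v)/(2D), Gamma^v_vv = (E G_v - 2F F_v + F G_u)/(2D); substitute and cancel common factors


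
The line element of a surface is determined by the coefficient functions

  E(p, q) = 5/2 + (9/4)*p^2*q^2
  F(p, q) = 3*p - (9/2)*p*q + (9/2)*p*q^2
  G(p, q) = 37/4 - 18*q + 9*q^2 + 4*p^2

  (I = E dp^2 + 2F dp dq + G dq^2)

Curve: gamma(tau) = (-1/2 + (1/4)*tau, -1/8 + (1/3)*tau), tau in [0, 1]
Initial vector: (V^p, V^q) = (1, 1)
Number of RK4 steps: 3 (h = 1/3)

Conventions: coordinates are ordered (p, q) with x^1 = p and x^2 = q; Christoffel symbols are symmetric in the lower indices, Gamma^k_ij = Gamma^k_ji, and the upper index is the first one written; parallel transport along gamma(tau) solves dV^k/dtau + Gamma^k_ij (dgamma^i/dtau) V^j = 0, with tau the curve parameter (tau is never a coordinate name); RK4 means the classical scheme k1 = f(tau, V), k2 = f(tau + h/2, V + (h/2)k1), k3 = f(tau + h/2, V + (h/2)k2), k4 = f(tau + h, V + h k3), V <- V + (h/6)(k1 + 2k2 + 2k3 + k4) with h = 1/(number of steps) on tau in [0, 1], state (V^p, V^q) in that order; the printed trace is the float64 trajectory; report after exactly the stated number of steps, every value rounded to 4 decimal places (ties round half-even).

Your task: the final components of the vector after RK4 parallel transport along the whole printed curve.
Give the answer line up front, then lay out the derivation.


Answer: V^p = 0.6812, V^q = 1.3626

gamma'(tau) = (1/4, 1/3); f(tau, V)^k = -Gamma^k_ij(gamma(tau)) gamma'^i(tau) V^j; h = 1/3; intermediate values shown to 6 dp
curve data and Christoffel symbols at the stage parameters:
  tau = 0.000000: gamma = (-0.500000, -0.125000), gamma' = (0.250000, 0.333333); Gamma_ppp = 0.228913, Gamma_ppq = -0.159137, Gamma_pqq = 1.493732, Gamma_qpp = 0.325848, Gamma_qpq = -0.181087, Gamma_qqq = -0.586346
  tau = 0.166667: gamma = (-0.458333, -0.069444), gamma' = (0.250000, 0.333333); Gamma_ppp = 0.194601, Gamma_ppq = -0.121427, Gamma_pqq = 1.258180, Gamma_qpp = 0.321900, Gamma_qpq = -0.177350, Gamma_qqq = -0.676607
  tau = 0.333333: gamma = (-0.416667, -0.013889), gamma' = (0.250000, 0.333333); Gamma_ppp = 0.164076, Gamma_ppq = -0.091470, Gamma_pqq = 1.047495, Gamma_qpp = 0.321515, Gamma_qpq = -0.174911, Gamma_qqq = -0.763813
  tau = 0.500000: gamma = (-0.375000, 0.041667), gamma' = (0.250000, 0.333333); Gamma_ppp = 0.136948, Gamma_ppq = -0.067962, Gamma_pqq = 0.858965, Gamma_qpp = 0.325174, Gamma_qpq = -0.173150, Gamma_qqq = -0.850015
  tau = 0.666667: gamma = (-0.333333, 0.097222), gamma' = (0.250000, 0.333333); Gamma_ppp = 0.112936, Gamma_ppq = -0.049777, Gamma_pqq = 0.690482, Gamma_qpp = 0.333619, Gamma_qpq = -0.171437, Gamma_qqq = -0.937220
  tau = 0.833333: gamma = (-0.291667, 0.152778), gamma' = (0.250000, 0.333333); Gamma_ppp = 0.091842, Gamma_ppq = -0.035924, Gamma_pqq = 0.540496, Gamma_qpp = 0.347933, Gamma_qpq = -0.169069, Gamma_qqq = -1.027451
  tau = 1.000000: gamma = (-0.250000, 0.208333), gamma' = (0.250000, 0.333333); Gamma_ppp = 0.073520, Gamma_ppq = -0.025517, Gamma_pqq = 0.407996, Gamma_qpp = 0.369672, Gamma_qpq = -0.165195, Gamma_qqq = -1.122802
step 0: V^p = 1.0000, V^q = 1.0000
step 1: k1 = (-0.462309, 0.219621), k2 = (-0.410821, 0.260039), k3 = (-0.413512, 0.261674), k4 = (-0.363836, 0.305321); V <- V + (h/6)(k1 + 2k2 + 2k3 + k4): V^p = 0.8625, V^q = 1.0871
step 2: k1 = (-0.363810, 0.305286), k2 = (-0.315790, 0.352799), k3 = (-0.318016, 0.355197), k4 = (-0.271270, 0.408419); V <- V + (h/6)(k1 + 2k2 + 2k3 + k4): V^p = 0.7568, V^q = 1.2054
step 3: k1 = (-0.271256, 0.408382), k2 = (-0.225823, 0.468191), k3 = (-0.227612, 0.471794), k4 = (-0.183358, 0.540862); V <- V + (h/6)(k1 + 2k2 + 2k3 + k4): V^p = 0.6812, V^q = 1.3626


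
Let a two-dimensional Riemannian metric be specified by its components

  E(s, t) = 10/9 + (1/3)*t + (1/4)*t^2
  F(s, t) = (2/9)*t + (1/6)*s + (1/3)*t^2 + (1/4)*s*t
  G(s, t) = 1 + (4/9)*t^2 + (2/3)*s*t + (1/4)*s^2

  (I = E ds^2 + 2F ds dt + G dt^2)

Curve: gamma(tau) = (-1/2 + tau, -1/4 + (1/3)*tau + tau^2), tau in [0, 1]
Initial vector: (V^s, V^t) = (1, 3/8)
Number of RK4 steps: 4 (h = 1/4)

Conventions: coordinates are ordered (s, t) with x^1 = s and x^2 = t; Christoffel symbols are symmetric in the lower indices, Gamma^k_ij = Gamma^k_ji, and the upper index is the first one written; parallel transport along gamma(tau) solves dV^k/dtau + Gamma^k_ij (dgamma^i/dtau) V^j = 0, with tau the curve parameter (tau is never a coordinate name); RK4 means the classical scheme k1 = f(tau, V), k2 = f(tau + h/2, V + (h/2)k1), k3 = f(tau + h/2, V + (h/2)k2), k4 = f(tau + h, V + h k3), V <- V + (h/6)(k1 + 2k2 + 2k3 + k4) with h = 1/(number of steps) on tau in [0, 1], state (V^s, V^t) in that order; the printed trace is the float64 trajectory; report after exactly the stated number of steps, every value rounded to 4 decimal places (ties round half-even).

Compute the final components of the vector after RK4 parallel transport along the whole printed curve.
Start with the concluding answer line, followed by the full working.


Answer: V^s = 0.6534, V^t = 0.2452

gamma'(tau) = (1, 1/3 + 2*tau); f(tau, V)^k = -Gamma^k_ij(gamma(tau)) gamma'^i(tau) V^j; h = 1/4; intermediate values shown to 6 dp
curve data and Christoffel symbols at the stage parameters:
  tau = 0.000000: gamma = (-0.500000, -0.250000), gamma' = (1.000000, 0.333333); Gamma_sss = 0.000000, Gamma_sst = 0.085592, Gamma_stt = 0.114123, Gamma_tss = 0.000000, Gamma_tst = -0.171184, Gamma_ttt = -0.228245
  tau = 0.125000: gamma = (-0.375000, -0.192708), gamma' = (1.000000, 0.583333); Gamma_sss = 0.000000, Gamma_sst = 0.102500, Gamma_stt = 0.136666, Gamma_tss = 0.000000, Gamma_tst = -0.136666, Gamma_ttt = -0.182222
  tau = 0.250000: gamma = (-0.250000, -0.104167), gamma' = (1.000000, 0.833333); Gamma_sss = 0.000000, Gamma_sst = 0.125905, Gamma_stt = 0.167874, Gamma_tss = 0.000000, Gamma_tst = -0.087046, Gamma_ttt = -0.116061
  tau = 0.375000: gamma = (-0.125000, 0.015625), gamma' = (1.000000, 1.083333); Gamma_sss = 0.000000, Gamma_sst = 0.152421, Gamma_stt = 0.203228, Gamma_tss = 0.000000, Gamma_tst = -0.023270, Gamma_ttt = -0.031027
  tau = 0.500000: gamma = (0.000000, 0.166667), gamma' = (1.000000, 1.333333); Gamma_sss = 0.000000, Gamma_sst = 0.175667, Gamma_stt = 0.234223, Gamma_tss = 0.000000, Gamma_tst = 0.046845, Gamma_ttt = 0.062459
  tau = 0.625000: gamma = (0.125000, 0.348958), gamma' = (1.000000, 1.583333); Gamma_sss = 0.000000, Gamma_sst = 0.188781, Gamma_stt = 0.251707, Gamma_tss = 0.000000, Gamma_tst = 0.109719, Gamma_ttt = 0.146292
  tau = 0.750000: gamma = (0.250000, 0.562500), gamma' = (1.000000, 1.833333); Gamma_sss = 0.000000, Gamma_sst = 0.188787, Gamma_stt = 0.251717, Gamma_tss = 0.000000, Gamma_tst = 0.153590, Gamma_ttt = 0.204786
  tau = 0.875000: gamma = (0.375000, 0.807292), gamma' = (1.000000, 2.083333); Gamma_sss = 0.000000, Gamma_sst = 0.178034, Gamma_stt = 0.237379, Gamma_tss = 0.000000, Gamma_tst = 0.175308, Gamma_ttt = 0.233744
  tau = 1.000000: gamma = (0.500000, 1.083333), gamma' = (1.000000, 2.333333); Gamma_sss = 0.000000, Gamma_sst = 0.161389, Gamma_stt = 0.215185, Gamma_tss = 0.000000, Gamma_tst = 0.179321, Gamma_ttt = 0.239095
step 0: V^s = 1.0000, V^t = 0.3750
step 1: k1 = (-0.074893, 0.149786), k2 = (-0.130977, 0.174636), k3 = (-0.131124, 0.174832), k4 = (-0.212774, 0.147103); V <- V + (h/6)(k1 + 2k2 + 2k3 + k4): V^s = 0.9662, V^t = 0.4165
step 2: k1 = (-0.212076, 0.146620), k2 = (-0.317166, 0.048422), k3 = (-0.310424, 0.047393), k4 = (-0.417137, -0.111237); V <- V + (h/6)(k1 + 2k2 + 2k3 + k4): V^s = 0.8877, V^t = 0.4260
step 3: k1 = (-0.415758, -0.110869), k2 = (-0.491818, -0.285843), k3 = (-0.476131, -0.276726), k4 = (-0.498025, -0.405172); V <- V + (h/6)(k1 + 2k2 + 2k3 + k4): V^s = 0.7689, V^t = 0.3576
step 4: k1 = (-0.498646, -0.405679), k2 = (-0.468462, -0.461289), k3 = (-0.465186, -0.458063), k4 = (-0.407024, -0.452249); V <- V + (h/6)(k1 + 2k2 + 2k3 + k4): V^s = 0.6534, V^t = 0.2452


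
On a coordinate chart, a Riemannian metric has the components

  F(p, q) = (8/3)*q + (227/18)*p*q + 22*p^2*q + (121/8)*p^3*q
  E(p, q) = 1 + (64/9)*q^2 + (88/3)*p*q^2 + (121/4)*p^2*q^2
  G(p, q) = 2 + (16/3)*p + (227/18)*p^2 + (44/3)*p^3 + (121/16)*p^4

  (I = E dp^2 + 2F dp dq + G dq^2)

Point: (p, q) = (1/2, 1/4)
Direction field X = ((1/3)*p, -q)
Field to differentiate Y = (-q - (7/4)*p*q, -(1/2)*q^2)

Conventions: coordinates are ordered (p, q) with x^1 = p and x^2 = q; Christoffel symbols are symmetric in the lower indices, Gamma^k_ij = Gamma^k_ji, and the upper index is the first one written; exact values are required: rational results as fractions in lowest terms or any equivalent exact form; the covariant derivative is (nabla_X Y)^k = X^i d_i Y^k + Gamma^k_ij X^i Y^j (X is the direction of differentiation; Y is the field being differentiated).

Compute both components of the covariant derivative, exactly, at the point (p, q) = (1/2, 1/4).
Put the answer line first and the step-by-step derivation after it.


Answer: (nabla_X Y)^p = 6503/14376, (nabla_X Y)^q = 2711/14376

E = 6529/2304, F = 9425/2304, G = 23329/2304 at the point
E_p = 715/192, E_q = 4225/288, F_p = 13235/1152, F_q = 9425/576, G_p = 9425/288, G_q = 0
EG - F^2 = 13777/1152;  g^inv = (1152/13777) * [[23329/2304, -9425/2304], [-9425/2304, 6529/2304]]
first-kind symbols [ij,l] = (1/2)(d_i g_jl + d_j g_il - d_l g_ij): [pp,p] = E_p/2 = 715/384, [pp,q] = F_p - E_q/2 = 1595/384, [pq,p] = E_q/2 = 4225/576, [pq,q] = G_p/2 = 9425/576, [qq,p] = F_q - G_p/2 = 0, [qq,q] = G_q/2 = 0
Gamma^p_ij = (G*[ij,p] - F*[ij,q])/(EG - F^2), Gamma^q_ij = (E*[ij,q] - F*[ij,p])/(EG - F^2)
Gamma_ppp = 2145/13777, Gamma_ppq = 8450/13777, Gamma_pqq = 0, Gamma_qpp = 4785/13777, Gamma_qpq = 18850/13777, Gamma_qqq = 0
X = (1/6, -1/4), Y = (-15/32, -1/32) at the point


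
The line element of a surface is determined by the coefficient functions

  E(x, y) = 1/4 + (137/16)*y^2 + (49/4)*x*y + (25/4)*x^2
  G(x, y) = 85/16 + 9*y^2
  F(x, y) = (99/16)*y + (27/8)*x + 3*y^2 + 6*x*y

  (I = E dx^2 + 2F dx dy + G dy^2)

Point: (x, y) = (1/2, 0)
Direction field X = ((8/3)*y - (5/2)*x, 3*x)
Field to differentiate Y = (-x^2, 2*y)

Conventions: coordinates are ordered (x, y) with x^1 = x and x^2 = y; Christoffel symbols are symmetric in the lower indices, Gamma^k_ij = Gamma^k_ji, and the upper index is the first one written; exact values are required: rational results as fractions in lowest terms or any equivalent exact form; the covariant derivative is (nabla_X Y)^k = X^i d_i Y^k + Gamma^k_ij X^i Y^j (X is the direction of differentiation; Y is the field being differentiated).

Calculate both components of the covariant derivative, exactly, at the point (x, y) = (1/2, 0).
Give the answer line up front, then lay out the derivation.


Answer: (nabla_X Y)^x = 30305/27776, (nabla_X Y)^y = 85241/27776

E = 29/16, F = 27/16, G = 85/16 at the point
E_x = 25/4, E_y = 49/8, F_x = 27/8, F_y = 147/16, G_x = 0, G_y = 0
EG - F^2 = 217/32;  g^inv = (32/217) * [[85/16, -27/16], [-27/16, 29/16]]
first-kind symbols [ij,l] = (1/2)(d_i g_jl + d_j g_il - d_l g_ij): [xx,x] = E_x/2 = 25/8, [xx,y] = F_x - E_y/2 = 5/16, [xy,x] = E_y/2 = 49/16, [xy,y] = G_x/2 = 0, [yy,x] = F_y - G_x/2 = 147/16, [yy,y] = G_y/2 = 0
Gamma^x_ij = (G*[ij,x] - F*[ij,y])/(EG - F^2), Gamma^y_ij = (E*[ij,y] - F*[ij,x])/(EG - F^2)
Gamma_xxx = 4115/1736, Gamma_xxy = 595/248, Gamma_xyy = 1785/248, Gamma_yxx = -1205/1736, Gamma_yxy = -189/248, Gamma_yyy = -567/248
X = (-5/4, 3/2), Y = (-1/4, 0) at the point


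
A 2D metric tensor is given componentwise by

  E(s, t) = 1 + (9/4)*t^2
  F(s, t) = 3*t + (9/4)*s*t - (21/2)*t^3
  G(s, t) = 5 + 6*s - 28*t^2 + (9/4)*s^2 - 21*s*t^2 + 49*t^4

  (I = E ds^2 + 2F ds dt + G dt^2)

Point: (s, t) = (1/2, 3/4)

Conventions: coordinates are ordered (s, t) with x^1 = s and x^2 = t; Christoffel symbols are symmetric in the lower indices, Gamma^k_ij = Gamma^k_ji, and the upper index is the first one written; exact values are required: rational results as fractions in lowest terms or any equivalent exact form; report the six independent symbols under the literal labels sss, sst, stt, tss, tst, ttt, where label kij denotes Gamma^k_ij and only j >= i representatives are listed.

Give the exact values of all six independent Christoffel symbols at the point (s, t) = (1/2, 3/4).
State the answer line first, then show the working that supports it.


Answer: Gamma_sss = 0, Gamma_sst = 432/941, Gamma_stt = -3024/941, Gamma_tss = 0, Gamma_tst = -456/941, Gamma_ttt = 3192/941

E = 145/64, F = -171/128, G = 617/256 at the point
E_s = 0, E_t = 27/8, F_s = 27/16, F_t = -435/32, G_s = -57/16, G_t = 399/16
EG - F^2 = 941/256;  g^inv = (256/941) * [[617/256, 171/128], [171/128, 145/64]]
first-kind symbols [ij,l] = (1/2)(d_i g_jl + d_j g_il - d_l g_ij): [ss,s] = E_s/2 = 0, [ss,t] = F_s - E_t/2 = 0, [st,s] = E_t/2 = 27/16, [st,t] = G_s/2 = -57/32, [tt,s] = F_t - G_s/2 = -189/16, [tt,t] = G_t/2 = 399/32
Gamma^s_ij = (G*[ij,s] - F*[ij,t])/(EG - F^2), Gamma^t_ij = (E*[ij,t] - F*[ij,s])/(EG - F^2)


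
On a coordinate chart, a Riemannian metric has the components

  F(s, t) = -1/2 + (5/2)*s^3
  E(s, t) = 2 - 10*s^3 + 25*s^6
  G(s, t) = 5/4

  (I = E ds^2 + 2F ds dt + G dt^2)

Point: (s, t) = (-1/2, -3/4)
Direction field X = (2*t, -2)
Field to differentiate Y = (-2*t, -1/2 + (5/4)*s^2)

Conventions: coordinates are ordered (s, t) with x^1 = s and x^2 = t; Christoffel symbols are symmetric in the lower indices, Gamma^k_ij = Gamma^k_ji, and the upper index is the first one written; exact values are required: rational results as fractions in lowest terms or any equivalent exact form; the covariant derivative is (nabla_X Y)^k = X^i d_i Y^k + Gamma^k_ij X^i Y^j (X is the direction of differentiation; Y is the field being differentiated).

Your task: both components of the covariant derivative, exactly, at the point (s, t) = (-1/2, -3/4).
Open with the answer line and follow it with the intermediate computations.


Answer: (nabla_X Y)^s = 1249/166, (nabla_X Y)^t = 525/664

E = 233/64, F = -13/16, G = 5/4 at the point
E_s = -195/16, E_t = 0, F_s = 15/8, F_t = 0, G_s = 0, G_t = 0
EG - F^2 = 249/64;  g^inv = (64/249) * [[5/4, 13/16], [13/16, 233/64]]
first-kind symbols [ij,l] = (1/2)(d_i g_jl + d_j g_il - d_l g_ij): [ss,s] = E_s/2 = -195/32, [ss,t] = F_s - E_t/2 = 15/8, [st,s] = E_t/2 = 0, [st,t] = G_s/2 = 0, [tt,s] = F_t - G_s/2 = 0, [tt,t] = G_t/2 = 0
Gamma^s_ij = (G*[ij,s] - F*[ij,t])/(EG - F^2), Gamma^t_ij = (E*[ij,t] - F*[ij,s])/(EG - F^2)
Gamma_sss = -130/83, Gamma_sst = 0, Gamma_stt = 0, Gamma_tss = 40/83, Gamma_tst = 0, Gamma_ttt = 0
X = (-3/2, -2), Y = (3/2, -3/16) at the point


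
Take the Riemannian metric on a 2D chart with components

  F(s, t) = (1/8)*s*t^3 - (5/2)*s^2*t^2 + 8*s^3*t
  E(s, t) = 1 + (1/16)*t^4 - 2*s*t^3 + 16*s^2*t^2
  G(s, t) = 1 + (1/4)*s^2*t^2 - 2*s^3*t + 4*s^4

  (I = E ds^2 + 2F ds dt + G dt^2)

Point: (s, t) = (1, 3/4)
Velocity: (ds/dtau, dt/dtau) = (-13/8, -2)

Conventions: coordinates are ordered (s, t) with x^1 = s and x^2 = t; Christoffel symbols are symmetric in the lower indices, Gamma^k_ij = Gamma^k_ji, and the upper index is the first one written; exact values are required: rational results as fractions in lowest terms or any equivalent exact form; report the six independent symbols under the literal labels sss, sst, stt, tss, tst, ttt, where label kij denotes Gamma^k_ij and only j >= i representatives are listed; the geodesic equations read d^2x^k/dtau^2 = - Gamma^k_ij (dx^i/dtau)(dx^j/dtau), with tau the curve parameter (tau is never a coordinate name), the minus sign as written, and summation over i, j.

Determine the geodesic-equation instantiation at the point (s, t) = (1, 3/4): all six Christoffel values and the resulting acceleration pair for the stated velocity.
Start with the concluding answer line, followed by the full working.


Answer: Gamma_sss = 35136/48401, Gamma_sst = 1464/1669, Gamma_stt = -5856/48401, Gamma_tss = 19968/48401, Gamma_tst = 832/1669, Gamma_ttt = -3328/48401; accelerations (d^2s/dtau^2, d^2t/dtau^2) = (-345321/48401, -196248/48401)

E = 37585/4096, F = 2379/512, G = 233/64 at the point
E_s = 549/32, E_t = 5307/256, F_s = 7803/512, F_t = 571/128, G_s = 377/32, G_t = -13/8
EG - F^2 = 48401/4096;  g^inv = (4096/48401) * [[233/64, -2379/512], [-2379/512, 37585/4096]]
first-kind symbols [ij,l] = (1/2)(d_i g_jl + d_j g_il - d_l g_ij): [ss,s] = E_s/2 = 549/64, [ss,t] = F_s - E_t/2 = 39/8, [st,s] = E_t/2 = 5307/512, [st,t] = G_s/2 = 377/64, [tt,s] = F_t - G_s/2 = -183/128, [tt,t] = G_t/2 = -13/16
Gamma^s_ij = (G*[ij,s] - F*[ij,t])/(EG - F^2), Gamma^t_ij = (E*[ij,t] - F*[ij,s])/(EG - F^2)
Gamma_sss = 35136/48401, Gamma_sst = 1464/1669, Gamma_stt = -5856/48401, Gamma_tss = 19968/48401, Gamma_tst = 832/1669, Gamma_ttt = -3328/48401
d^2s/dtau^2 = -(Gamma_sss*(-13/8)^2 + 2*Gamma_sst*(-13/8)*(-2) + Gamma_stt*(-2)^2) = -345321/48401
d^2t/dtau^2 = -(Gamma_tss*(-13/8)^2 + 2*Gamma_tst*(-13/8)*(-2) + Gamma_ttt*(-2)^2) = -196248/48401


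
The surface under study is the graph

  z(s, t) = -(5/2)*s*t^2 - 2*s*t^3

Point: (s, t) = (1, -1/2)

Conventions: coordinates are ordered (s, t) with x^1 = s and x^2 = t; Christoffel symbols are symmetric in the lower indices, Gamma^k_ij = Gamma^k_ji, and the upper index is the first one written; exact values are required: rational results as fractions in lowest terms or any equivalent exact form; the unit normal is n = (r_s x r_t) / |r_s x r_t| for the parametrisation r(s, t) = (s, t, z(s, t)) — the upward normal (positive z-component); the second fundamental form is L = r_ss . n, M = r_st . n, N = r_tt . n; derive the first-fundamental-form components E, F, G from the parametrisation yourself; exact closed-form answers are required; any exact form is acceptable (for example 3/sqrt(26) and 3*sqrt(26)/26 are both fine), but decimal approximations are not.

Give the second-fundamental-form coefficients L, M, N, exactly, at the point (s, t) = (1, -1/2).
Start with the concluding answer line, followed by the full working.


Answer: L = 0, M = 8*sqrt(137)/137, N = 8*sqrt(137)/137

z_s = -3/8, z_t = 1, z_ss = 0, z_st = 1, z_tt = 1
E = 73/64, F = -3/8, G = 2; answer radicand W^2 = 137/64
unnormalised second-form numerators: l = 0, m = 1, n = 1; L = l/sqrt(137/64), and similarly M = m/sqrt(W^2), N = n/sqrt(W^2)


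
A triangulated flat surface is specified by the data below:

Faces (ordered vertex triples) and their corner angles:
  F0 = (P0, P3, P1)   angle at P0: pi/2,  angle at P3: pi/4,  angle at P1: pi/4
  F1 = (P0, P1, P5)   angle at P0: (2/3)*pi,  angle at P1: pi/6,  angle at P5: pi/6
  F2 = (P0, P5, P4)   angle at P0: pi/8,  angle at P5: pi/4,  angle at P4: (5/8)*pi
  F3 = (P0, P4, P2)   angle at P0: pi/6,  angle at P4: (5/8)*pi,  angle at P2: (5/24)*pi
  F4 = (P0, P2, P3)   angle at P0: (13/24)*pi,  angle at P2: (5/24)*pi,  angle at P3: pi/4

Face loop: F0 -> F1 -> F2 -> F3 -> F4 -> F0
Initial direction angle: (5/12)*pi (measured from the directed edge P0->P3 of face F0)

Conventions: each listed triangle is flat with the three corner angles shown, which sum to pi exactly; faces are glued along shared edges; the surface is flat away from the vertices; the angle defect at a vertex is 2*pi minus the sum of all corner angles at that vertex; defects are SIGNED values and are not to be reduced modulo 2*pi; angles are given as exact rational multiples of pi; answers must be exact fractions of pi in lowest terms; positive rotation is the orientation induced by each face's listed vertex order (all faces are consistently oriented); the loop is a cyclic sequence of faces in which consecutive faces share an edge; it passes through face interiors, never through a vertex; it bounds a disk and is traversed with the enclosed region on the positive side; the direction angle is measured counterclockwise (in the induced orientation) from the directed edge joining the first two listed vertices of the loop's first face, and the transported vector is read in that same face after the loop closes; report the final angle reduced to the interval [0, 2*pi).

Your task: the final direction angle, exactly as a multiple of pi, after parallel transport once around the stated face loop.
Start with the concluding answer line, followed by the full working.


Answer: final direction angle = (5/12)*pi

enclosed vertex P0: corner angles sum to 2*pi, defect = 2*pi - 2*pi = 0
final direction = starting direction + enclosed defect total, reduced mod 2*pi (induced orientation)
final angle = (5/12)*pi + 0 = (5/12)*pi (mod 2*pi)


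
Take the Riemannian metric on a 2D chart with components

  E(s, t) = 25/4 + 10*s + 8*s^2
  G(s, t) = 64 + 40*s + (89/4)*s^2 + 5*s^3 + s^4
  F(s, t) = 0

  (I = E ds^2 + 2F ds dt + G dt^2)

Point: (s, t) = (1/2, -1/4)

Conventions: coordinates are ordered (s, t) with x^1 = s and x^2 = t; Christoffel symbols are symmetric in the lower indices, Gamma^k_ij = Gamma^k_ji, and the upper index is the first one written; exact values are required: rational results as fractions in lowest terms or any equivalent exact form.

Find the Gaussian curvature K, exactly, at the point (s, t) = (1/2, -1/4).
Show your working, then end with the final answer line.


E = 53/4, F = 0, G = 361/4, EG - F^2 = 19133/16 at the point
E_s = 18, E_t = 0, F_s = 0, F_t = 0, G_s = 133/2, G_t = 0
E_tt = 0, F_st = 0, G_ss = 125/2
Brioschi: K = (det M1 - det M2) / (EG - F^2)^2 with the standard first/second-derivative matrices M1, M2.
M1 = [[-E_tt/2 + F_st - G_ss/2, E_s/2, F_s - E_t/2], [F_t - G_s/2, E, F], [G_t/2, F, G]] = [[-125/4, 9, 0], [-133/4, 53/4, 0], [0, 0, 361/4]]; det M1 = -663157/64
M2 = [[0, E_t/2, G_s/2], [E_t/2, E, F], [G_s/2, F, G]] = [[0, 0, 133/4], [0, 53/4, 0], [133/4, 0, 361/4]]; det M2 = -937517/64
det M1 - det M2 = 34295/8; K = 34295/8 / (19133/16)^2 = 160/53371

Answer: K = 160/53371


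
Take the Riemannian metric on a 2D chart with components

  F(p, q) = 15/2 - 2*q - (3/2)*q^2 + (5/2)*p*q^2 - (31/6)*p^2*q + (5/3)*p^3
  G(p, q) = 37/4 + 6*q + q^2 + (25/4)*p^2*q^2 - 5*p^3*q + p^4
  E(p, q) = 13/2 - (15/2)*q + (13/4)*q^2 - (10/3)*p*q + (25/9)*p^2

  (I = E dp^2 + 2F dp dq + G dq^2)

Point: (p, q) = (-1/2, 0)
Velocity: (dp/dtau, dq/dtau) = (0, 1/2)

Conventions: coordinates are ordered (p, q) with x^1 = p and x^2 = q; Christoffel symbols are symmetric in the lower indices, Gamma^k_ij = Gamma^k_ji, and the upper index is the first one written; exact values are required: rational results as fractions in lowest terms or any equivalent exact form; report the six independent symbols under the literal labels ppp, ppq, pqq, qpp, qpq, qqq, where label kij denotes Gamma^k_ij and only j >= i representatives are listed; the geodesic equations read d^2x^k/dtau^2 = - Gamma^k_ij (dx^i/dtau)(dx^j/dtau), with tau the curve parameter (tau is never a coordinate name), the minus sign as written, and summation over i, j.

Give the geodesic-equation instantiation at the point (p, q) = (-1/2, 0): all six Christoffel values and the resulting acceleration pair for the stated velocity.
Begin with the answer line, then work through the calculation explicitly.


Answer: Gamma_ppp = -12475/3983, Gamma_ppq = -2085/1138, Gamma_pqq = -15114/3983, Gamma_qpp = 1650/569, Gamma_qpq = 801/569, Gamma_qqq = 1893/569; accelerations (d^2p/dtau^2, d^2q/dtau^2) = (7557/7966, -1893/2276)

E = 259/36, F = 175/24, G = 149/16 at the point
E_p = -25/9, E_q = -35/6, F_p = 5/4, F_q = -79/24, G_p = -1/2, G_q = 53/8
EG - F^2 = 3983/288;  g^inv = (288/3983) * [[149/16, -175/24], [-175/24, 259/36]]
first-kind symbols [ij,l] = (1/2)(d_i g_jl + d_j g_il - d_l g_ij): [pp,p] = E_p/2 = -25/18, [pp,q] = F_p - E_q/2 = 25/6, [pq,p] = E_q/2 = -35/12, [pq,q] = G_p/2 = -1/4, [qq,p] = F_q - G_p/2 = -73/24, [qq,q] = G_q/2 = 53/16
Gamma^p_ij = (G*[ij,p] - F*[ij,q])/(EG - F^2), Gamma^q_ij = (E*[ij,q] - F*[ij,p])/(EG - F^2)
Gamma_ppp = -12475/3983, Gamma_ppq = -2085/1138, Gamma_pqq = -15114/3983, Gamma_qpp = 1650/569, Gamma_qpq = 801/569, Gamma_qqq = 1893/569
d^2p/dtau^2 = -(Gamma_ppp*(0)^2 + 2*Gamma_ppq*(0)*(1/2) + Gamma_pqq*(1/2)^2) = 7557/7966
d^2q/dtau^2 = -(Gamma_qpp*(0)^2 + 2*Gamma_qpq*(0)*(1/2) + Gamma_qqq*(1/2)^2) = -1893/2276


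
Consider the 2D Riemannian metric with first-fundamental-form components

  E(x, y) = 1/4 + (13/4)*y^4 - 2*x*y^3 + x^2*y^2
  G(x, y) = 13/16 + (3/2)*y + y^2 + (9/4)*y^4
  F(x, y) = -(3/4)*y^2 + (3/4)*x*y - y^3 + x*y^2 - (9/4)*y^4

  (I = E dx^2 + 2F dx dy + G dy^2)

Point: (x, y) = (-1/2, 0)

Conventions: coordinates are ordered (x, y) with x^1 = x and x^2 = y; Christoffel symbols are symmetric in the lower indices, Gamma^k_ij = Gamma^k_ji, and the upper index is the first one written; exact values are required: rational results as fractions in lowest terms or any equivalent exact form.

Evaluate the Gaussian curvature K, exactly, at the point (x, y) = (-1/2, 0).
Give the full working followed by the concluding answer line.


E = 1/4, F = 0, G = 13/16, EG - F^2 = 13/64 at the point
E_x = 0, E_y = 0, F_x = 0, F_y = -3/8, G_x = 0, G_y = 3/2
E_yy = 1/2, F_xy = 3/4, G_xx = 0
Compute both Brioschi determinants and normalise by (EG - F^2)^2.
M1 = [[-E_yy/2 + F_xy - G_xx/2, E_x/2, F_x - E_y/2], [F_y - G_x/2, E, F], [G_y/2, F, G]] = [[1/2, 0, 0], [-3/8, 1/4, 0], [3/4, 0, 13/16]]; det M1 = 13/128
M2 = [[0, E_y/2, G_x/2], [E_y/2, E, F], [G_x/2, F, G]] = [[0, 0, 0], [0, 1/4, 0], [0, 0, 13/16]]; det M2 = 0
det M1 - det M2 = 13/128; K = 13/128 / (13/64)^2 = 32/13

Answer: K = 32/13


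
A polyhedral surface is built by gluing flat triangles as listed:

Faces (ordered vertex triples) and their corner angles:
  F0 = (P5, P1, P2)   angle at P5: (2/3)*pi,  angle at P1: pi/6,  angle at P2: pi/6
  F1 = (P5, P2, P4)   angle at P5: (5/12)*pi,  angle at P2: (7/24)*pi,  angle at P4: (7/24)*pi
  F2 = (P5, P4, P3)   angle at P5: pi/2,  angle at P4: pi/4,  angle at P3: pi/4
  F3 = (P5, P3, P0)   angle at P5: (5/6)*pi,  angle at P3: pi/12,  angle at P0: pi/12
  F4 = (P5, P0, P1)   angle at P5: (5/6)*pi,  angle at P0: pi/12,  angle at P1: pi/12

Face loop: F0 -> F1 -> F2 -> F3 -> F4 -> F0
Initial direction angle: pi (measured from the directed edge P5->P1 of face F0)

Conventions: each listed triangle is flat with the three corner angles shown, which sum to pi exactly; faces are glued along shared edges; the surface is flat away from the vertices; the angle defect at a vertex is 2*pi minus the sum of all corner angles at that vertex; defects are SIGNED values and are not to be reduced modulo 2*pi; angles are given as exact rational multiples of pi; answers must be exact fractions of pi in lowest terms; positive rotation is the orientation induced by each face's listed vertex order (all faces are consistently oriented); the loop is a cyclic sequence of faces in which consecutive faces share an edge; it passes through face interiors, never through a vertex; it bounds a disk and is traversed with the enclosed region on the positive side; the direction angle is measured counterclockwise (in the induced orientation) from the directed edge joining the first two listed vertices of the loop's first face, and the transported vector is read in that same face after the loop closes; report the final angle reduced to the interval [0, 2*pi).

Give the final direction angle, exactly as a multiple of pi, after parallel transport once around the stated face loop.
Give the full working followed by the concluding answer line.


enclosed vertex P5: corner angles sum to (13/4)*pi, defect = 2*pi - (13/4)*pi = (-5/4)*pi
transport around the loop rotates by the sum of enclosed defects; add to the initial angle mod 2*pi
final angle = pi - (5/4)*pi = (7/4)*pi (mod 2*pi)

Answer: final direction angle = (7/4)*pi


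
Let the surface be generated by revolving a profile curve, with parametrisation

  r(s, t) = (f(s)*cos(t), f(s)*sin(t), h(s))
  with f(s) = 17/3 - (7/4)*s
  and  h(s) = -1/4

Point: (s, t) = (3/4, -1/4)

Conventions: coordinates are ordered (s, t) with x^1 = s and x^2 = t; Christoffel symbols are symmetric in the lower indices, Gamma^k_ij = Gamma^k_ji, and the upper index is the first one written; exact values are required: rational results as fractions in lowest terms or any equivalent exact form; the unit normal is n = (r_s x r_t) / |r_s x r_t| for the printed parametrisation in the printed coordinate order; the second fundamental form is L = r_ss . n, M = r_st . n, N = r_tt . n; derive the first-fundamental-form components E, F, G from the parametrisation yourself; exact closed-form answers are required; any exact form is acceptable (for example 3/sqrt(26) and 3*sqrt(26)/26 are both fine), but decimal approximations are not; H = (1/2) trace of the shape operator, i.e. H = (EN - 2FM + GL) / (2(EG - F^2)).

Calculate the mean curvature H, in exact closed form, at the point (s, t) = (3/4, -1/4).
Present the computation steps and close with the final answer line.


f = 209/48, f' = -7/4, f'' = 0, h' = 0, h'' = 0
E = 49/16, F = 0, G = 43681/2304; answer radicand W^2 = 49/16
unnormalised second-form numerators: l = 0, m = 0, n = 0; L = l/sqrt(49/16), and similarly M = m/sqrt(W^2), N = n/sqrt(W^2)
H = (E*n - 2*F*m + G*l) / (2*(EG - F^2)*sqrt(W^2)); E*n - 2*F*m + G*l = 0, EG - F^2 = 2140369/36864, so H = (0)/sqrt(49/16)

Answer: H = 0


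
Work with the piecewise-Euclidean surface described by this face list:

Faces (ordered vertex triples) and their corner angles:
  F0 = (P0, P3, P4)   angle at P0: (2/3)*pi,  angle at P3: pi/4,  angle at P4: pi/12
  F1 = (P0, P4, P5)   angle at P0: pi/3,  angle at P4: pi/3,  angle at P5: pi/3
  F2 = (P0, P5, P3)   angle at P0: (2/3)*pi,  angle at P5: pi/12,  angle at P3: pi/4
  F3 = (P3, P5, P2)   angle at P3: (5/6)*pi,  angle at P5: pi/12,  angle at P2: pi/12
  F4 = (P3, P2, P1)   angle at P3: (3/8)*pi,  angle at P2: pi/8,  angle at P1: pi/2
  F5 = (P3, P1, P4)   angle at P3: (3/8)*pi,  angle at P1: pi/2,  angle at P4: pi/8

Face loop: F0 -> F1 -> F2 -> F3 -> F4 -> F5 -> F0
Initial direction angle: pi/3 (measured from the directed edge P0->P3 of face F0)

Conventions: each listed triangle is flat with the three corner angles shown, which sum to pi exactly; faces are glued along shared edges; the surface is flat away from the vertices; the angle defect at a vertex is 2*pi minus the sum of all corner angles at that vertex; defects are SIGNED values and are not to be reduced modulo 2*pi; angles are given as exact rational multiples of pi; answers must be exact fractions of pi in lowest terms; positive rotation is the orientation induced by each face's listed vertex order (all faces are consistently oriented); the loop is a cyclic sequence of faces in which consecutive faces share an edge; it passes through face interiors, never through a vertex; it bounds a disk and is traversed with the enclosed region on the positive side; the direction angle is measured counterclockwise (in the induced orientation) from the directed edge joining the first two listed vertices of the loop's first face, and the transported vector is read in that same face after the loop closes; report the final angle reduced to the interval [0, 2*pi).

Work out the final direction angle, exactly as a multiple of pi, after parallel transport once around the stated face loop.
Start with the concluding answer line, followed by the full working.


Answer: final direction angle = (7/12)*pi

enclosed vertex P0: corner angles sum to (5/3)*pi, defect = 2*pi - (5/3)*pi = pi/3
enclosed vertex P3: corner angles sum to (25/12)*pi, defect = 2*pi - (25/12)*pi = -pi/12
holonomy = initial angle + sum of enclosed defects (mod 2*pi), positive in the induced orientation
final angle = pi/3 + pi/4 = (7/12)*pi (mod 2*pi)


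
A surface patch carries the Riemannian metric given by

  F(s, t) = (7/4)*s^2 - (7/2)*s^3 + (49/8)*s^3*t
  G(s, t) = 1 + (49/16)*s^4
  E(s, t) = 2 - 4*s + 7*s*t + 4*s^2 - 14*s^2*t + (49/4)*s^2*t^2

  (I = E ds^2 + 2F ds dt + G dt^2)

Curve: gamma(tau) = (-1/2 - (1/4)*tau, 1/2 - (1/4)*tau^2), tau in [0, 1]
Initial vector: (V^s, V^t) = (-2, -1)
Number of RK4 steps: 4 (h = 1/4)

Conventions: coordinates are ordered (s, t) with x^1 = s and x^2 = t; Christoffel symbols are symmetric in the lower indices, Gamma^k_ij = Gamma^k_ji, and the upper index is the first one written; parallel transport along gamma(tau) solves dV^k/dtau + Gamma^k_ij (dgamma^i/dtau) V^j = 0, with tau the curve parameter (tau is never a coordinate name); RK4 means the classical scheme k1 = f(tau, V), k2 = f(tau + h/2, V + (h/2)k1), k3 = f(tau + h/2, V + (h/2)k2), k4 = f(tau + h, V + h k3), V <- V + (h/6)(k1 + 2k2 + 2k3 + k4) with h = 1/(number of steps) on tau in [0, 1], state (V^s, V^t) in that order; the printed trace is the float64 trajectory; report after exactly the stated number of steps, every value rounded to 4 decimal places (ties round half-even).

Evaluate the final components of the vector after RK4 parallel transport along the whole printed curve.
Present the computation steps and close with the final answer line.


gamma'(tau) = (-1/4, -(1/2)*tau); f(tau, V)^k = -Gamma^k_ij(gamma(tau)) gamma'^i(tau) V^j; h = 1/4; intermediate values shown to 6 dp
curve data and Christoffel symbols at the stage parameters:
  tau = 0.000000: gamma = (-0.500000, 0.500000), gamma' = (-0.250000, 0.000000); Gamma_sss = -0.114467, Gamma_sst = -0.801272, Gamma_stt = 0.000000, Gamma_tss = -0.044515, Gamma_tst = -0.311606, Gamma_ttt = 0.000000
  tau = 0.125000: gamma = (-0.531250, 0.496094), gamma' = (-0.250000, -0.062500); Gamma_sss = -0.118176, Gamma_sst = -0.833362, Gamma_stt = 0.000000, Gamma_tss = -0.051196, Gamma_tst = -0.361024, Gamma_ttt = 0.000000
  tau = 0.250000: gamma = (-0.562500, 0.484375), gamma' = (-0.250000, -0.125000); Gamma_sss = -0.133237, Gamma_sst = -0.860914, Gamma_stt = 0.000000, Gamma_tss = -0.062981, Gamma_tst = -0.406952, Gamma_ttt = 0.000000
  tau = 0.375000: gamma = (-0.593750, 0.464844), gamma' = (-0.250000, -0.187500); Gamma_sss = -0.158624, Gamma_sst = -0.883645, Gamma_stt = 0.000000, Gamma_tss = -0.080117, Gamma_tst = -0.446304, Gamma_ttt = 0.000000
  tau = 0.500000: gamma = (-0.625000, 0.437500), gamma' = (-0.250000, -0.250000); Gamma_sss = -0.193076, Gamma_sst = -0.901022, Gamma_stt = 0.000000, Gamma_tss = -0.102080, Gamma_tst = -0.476371, Gamma_ttt = 0.000000
  tau = 0.625000: gamma = (-0.656250, 0.402344), gamma' = (-0.250000, -0.312500); Gamma_sss = -0.235049, Gamma_sst = -0.912271, Gamma_stt = 0.000000, Gamma_tss = -0.127594, Gamma_tst = -0.495218, Gamma_ttt = 0.000000
  tau = 0.750000: gamma = (-0.687500, 0.359375), gamma' = (-0.250000, -0.375000); Gamma_sss = -0.282694, Gamma_sst = -0.916522, Gamma_stt = 0.000000, Gamma_tss = -0.154828, Gamma_tst = -0.501969, Gamma_ttt = 0.000000
  tau = 0.875000: gamma = (-0.718750, 0.308594), gamma' = (-0.250000, -0.437500); Gamma_sss = -0.333889, Gamma_sst = -0.913055, Gamma_stt = 0.000000, Gamma_tss = -0.181709, Gamma_tst = -0.496902, Gamma_ttt = 0.000000
  tau = 1.000000: gamma = (-0.750000, 0.250000), gamma' = (-0.250000, -0.500000); Gamma_sss = -0.386375, Gamma_sst = -0.901542, Gamma_stt = 0.000000, Gamma_tss = -0.206285, Gamma_tst = -0.481332, Gamma_ttt = 0.000000
step 0: V^s = -2.0000, V^t = -1.0000
step 1: k1 = (0.257552, 0.100159), k2 = (0.366363, 0.158713), k3 = (0.363727, 0.157572), k4 = (0.475783, 0.224901); V <- V + (h/6)(k1 + 2k2 + 2k3 + k4): V^s = -1.9086, V^t = -0.9601
step 2: k1 = (0.475608, 0.224818), k2 = (0.585592, 0.295766), k3 = (0.580810, 0.293351), k4 = (0.682081, 0.360617); V <- V + (h/6)(k1 + 2k2 + 2k3 + k4): V^s = -1.7632, V^t = -0.8866
step 3: k1 = (0.681983, 0.360565), k2 = (0.768876, 0.417377), k3 = (0.763521, 0.414470), k4 = (0.830915, 0.455082); V <- V + (h/6)(k1 + 2k2 + 2k3 + k4): V^s = -1.5724, V^t = -0.7833
step 4: k1 = (0.831046, 0.455154), k2 = (0.875025, 0.476205), k3 = (0.871770, 0.474433), k4 = (0.891211, 0.475816); V <- V + (h/6)(k1 + 2k2 + 2k3 + k4): V^s = -1.3551, V^t = -0.6653

Answer: V^s = -1.3551, V^t = -0.6653
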